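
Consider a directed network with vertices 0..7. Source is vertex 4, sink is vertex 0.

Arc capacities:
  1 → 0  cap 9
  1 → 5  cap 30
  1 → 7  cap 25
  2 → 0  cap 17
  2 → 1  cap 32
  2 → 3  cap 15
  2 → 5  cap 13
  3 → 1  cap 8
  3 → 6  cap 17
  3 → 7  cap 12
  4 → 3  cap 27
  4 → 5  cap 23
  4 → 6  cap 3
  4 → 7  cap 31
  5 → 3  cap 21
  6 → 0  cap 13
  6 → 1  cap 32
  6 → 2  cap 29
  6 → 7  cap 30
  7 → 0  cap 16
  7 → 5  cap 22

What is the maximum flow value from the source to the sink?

augment #1: 4→6→0 bottleneck 3, total now 3
augment #2: 4→7→0 bottleneck 16, total now 19
augment #3: 4→3→1→0 bottleneck 8, total now 27
augment #4: 4→3→6→0 bottleneck 10, total now 37
augment #5: 4→3→6→1→0 bottleneck 1, total now 38
augment #6: 4→3→6→2→0 bottleneck 6, total now 44

Maximum flow value: 44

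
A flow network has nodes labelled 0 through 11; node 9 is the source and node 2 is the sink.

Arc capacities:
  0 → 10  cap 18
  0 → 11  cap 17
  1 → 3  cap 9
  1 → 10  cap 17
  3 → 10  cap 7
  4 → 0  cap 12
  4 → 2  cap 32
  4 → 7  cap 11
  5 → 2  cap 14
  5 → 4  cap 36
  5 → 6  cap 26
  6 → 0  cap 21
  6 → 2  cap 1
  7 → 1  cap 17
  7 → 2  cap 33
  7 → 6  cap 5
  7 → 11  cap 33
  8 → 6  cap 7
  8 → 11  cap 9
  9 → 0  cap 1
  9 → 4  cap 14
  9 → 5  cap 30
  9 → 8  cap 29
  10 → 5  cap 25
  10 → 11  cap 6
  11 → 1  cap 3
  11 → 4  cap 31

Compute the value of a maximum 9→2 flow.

augment #1: 9→4→2 bottleneck 14, total now 14
augment #2: 9→5→2 bottleneck 14, total now 28
augment #3: 9→5→4→2 bottleneck 16, total now 44
augment #4: 9→8→6→2 bottleneck 1, total now 45
augment #5: 9→0→11→4→2 bottleneck 1, total now 46
augment #6: 9→8→11→4→2 bottleneck 1, total now 47
augment #7: 9→8→11→4→7→2 bottleneck 8, total now 55
augment #8: 9→8→6→0→11→4→7→2 bottleneck 3, total now 58

Maximum flow value: 58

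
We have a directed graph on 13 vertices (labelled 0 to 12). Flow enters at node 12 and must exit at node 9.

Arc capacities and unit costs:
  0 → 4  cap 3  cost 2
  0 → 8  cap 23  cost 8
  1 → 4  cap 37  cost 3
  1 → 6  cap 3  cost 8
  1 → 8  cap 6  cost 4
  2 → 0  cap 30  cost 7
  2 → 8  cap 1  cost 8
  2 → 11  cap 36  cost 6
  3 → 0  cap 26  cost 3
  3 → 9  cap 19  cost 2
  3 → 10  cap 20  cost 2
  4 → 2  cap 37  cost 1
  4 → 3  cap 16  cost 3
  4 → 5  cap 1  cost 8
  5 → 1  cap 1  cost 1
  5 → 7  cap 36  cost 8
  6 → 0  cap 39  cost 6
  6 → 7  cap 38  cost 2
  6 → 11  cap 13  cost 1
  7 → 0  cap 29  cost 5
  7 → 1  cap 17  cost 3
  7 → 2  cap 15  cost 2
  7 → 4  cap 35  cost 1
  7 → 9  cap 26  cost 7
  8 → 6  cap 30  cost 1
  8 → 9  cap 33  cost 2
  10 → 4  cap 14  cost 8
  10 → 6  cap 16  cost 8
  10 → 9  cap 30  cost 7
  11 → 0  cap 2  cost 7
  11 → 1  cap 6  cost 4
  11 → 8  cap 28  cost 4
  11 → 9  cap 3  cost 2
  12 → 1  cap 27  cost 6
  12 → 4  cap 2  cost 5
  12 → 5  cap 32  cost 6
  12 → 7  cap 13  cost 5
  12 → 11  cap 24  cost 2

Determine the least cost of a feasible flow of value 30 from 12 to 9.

shortest-cost path #1: 12→11→9 push 3 @ unit cost 4 (adds 12)
shortest-cost path #2: 12→11→8→9 push 21 @ unit cost 8 (adds 168)
shortest-cost path #3: 12→4→3→9 push 2 @ unit cost 10 (adds 20)
shortest-cost path #4: 12→7→4→3→9 push 4 @ unit cost 11 (adds 44)
total cost = 244

Minimum cost for 30 units: 244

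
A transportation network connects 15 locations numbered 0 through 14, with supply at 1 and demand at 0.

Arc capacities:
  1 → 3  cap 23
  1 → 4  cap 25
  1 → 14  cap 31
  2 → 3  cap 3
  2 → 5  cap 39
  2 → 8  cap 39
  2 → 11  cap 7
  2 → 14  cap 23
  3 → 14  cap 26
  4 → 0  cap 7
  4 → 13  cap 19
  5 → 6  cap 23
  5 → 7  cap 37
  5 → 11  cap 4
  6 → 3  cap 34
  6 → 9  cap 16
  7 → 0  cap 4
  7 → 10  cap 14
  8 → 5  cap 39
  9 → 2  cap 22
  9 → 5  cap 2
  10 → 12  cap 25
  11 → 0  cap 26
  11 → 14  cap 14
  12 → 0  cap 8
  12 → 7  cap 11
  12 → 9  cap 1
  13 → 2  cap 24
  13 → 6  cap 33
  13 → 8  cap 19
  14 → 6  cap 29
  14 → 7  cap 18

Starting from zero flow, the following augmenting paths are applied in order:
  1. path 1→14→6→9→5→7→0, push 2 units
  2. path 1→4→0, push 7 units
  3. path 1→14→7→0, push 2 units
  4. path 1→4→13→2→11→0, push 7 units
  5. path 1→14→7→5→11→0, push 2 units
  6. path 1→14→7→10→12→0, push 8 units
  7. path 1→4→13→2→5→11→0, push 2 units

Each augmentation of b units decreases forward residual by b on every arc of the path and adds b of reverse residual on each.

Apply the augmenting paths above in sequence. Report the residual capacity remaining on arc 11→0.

after path 1 (1→14→6→9→5→7→0, push 2): res(11,0)=26
after path 2 (1→4→0, push 7): res(11,0)=26
after path 3 (1→14→7→0, push 2): res(11,0)=26
after path 4 (1→4→13→2→11→0, push 7): res(11,0)=19
after path 5 (1→14→7→5→11→0, push 2): res(11,0)=17
after path 6 (1→14→7→10→12→0, push 8): res(11,0)=17
after path 7 (1→4→13→2→5→11→0, push 2): res(11,0)=15

Residual capacity of (11,0): 15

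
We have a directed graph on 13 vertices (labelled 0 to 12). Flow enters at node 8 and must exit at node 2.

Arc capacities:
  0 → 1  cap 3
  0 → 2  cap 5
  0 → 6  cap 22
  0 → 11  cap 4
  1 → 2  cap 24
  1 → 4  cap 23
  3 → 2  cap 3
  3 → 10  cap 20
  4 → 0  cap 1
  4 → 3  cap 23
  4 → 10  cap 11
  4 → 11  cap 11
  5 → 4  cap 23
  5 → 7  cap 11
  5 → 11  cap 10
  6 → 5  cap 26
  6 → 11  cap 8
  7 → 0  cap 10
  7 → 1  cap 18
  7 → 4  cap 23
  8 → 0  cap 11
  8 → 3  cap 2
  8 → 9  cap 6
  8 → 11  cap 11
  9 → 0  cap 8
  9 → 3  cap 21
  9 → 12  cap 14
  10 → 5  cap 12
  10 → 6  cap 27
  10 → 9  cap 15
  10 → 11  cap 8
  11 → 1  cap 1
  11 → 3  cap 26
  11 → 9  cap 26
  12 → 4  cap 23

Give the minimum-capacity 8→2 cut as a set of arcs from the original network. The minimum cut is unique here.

augment #1: 8→0→2 push 5
augment #2: 8→3→2 push 2
augment #3: 8→0→1→2 push 3
augment #4: 8→9→3→2 push 1
augment #5: 8→11→1→2 push 1
augment #6: 8→0→6→5→7→1→2 push 3
augment #7: 8→9→0→6→5→7→1→2 push 5
augment #8: 8→11→3→10→5→7→1→2 push 3
max flow = 23; residual-reachable set from 8 gives S-side
cut edges (S→T): {(0,1), (0,2), (3,2), (5,7), (11,1)} total cap 23

Min-cut arcs: {(0,1), (0,2), (3,2), (5,7), (11,1)} (total capacity 23)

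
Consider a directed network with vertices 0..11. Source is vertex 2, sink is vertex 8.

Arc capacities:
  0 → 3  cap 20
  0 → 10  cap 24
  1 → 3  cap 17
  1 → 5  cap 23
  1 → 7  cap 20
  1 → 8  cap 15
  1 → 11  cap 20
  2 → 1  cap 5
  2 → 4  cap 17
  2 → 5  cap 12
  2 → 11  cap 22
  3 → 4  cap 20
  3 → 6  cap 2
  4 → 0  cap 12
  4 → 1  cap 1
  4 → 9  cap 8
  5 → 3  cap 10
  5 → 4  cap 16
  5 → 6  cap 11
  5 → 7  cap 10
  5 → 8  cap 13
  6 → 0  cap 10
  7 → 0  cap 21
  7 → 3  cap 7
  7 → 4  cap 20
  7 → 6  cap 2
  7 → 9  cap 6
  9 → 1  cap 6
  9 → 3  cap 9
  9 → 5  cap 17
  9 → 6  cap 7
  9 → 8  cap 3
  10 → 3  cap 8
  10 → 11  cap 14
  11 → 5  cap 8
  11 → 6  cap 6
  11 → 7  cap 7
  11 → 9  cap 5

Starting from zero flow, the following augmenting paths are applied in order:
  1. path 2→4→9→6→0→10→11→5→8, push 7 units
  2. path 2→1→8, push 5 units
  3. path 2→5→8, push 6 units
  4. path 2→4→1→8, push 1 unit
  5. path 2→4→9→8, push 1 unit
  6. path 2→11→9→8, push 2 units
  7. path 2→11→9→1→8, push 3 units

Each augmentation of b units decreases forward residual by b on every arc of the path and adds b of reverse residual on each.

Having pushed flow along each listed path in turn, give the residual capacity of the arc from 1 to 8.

Residual capacity of (1,8): 6

after path 1 (2→4→9→6→0→10→11→5→8, push 7): res(1,8)=15
after path 2 (2→1→8, push 5): res(1,8)=10
after path 3 (2→5→8, push 6): res(1,8)=10
after path 4 (2→4→1→8, push 1): res(1,8)=9
after path 5 (2→4→9→8, push 1): res(1,8)=9
after path 6 (2→11→9→8, push 2): res(1,8)=9
after path 7 (2→11→9→1→8, push 3): res(1,8)=6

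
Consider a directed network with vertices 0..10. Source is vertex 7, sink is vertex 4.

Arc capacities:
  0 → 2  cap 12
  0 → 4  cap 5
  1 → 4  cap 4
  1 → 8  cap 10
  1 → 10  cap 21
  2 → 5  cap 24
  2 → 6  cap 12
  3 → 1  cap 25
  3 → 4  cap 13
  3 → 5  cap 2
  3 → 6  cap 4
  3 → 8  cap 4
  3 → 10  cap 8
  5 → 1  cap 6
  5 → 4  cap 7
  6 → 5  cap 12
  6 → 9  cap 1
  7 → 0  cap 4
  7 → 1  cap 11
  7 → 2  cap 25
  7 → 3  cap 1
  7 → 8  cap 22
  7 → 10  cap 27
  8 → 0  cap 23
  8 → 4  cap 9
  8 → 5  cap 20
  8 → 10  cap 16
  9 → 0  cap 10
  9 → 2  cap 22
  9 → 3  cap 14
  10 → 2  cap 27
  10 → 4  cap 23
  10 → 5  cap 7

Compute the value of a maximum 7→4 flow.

Maximum flow value: 50

augment #1: 7→0→4 bottleneck 4, total now 4
augment #2: 7→1→4 bottleneck 4, total now 8
augment #3: 7→3→4 bottleneck 1, total now 9
augment #4: 7→8→4 bottleneck 9, total now 18
augment #5: 7→10→4 bottleneck 23, total now 41
augment #6: 7→2→5→4 bottleneck 7, total now 48
augment #7: 7→8→0→4 bottleneck 1, total now 49
augment #8: 7→2→6→9→3→4 bottleneck 1, total now 50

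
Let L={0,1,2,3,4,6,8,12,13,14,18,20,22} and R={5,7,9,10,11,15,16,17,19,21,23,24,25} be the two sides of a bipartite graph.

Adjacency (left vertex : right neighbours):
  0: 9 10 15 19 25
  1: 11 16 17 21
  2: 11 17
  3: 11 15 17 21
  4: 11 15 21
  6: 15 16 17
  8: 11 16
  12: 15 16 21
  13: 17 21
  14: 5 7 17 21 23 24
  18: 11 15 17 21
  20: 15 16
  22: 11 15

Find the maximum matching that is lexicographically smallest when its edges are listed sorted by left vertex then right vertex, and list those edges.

|M| = 7 (so the lex-smallest maximum matching has 7 edges)
process left vertices in ascending order; for each, take the smallest-labelled available neighbour that still permits 7 edges overall, or leave it unmatched if none does
lex-smallest matching: {0-9, 1-11, 2-17, 3-15, 4-21, 6-16, 14-5}

Lex-smallest maximum matching: {(0,9), (1,11), (2,17), (3,15), (4,21), (6,16), (14,5)}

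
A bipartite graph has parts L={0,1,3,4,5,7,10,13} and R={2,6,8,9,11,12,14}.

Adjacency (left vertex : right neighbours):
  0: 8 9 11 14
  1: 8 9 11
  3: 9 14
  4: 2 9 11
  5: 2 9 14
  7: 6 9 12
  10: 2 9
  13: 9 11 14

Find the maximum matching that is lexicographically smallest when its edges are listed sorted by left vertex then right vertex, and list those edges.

|M| = 6 (so the lex-smallest maximum matching has 6 edges)
process left vertices in ascending order; for each, take the smallest-labelled available neighbour that still permits 6 edges overall, or leave it unmatched if none does
lex-smallest matching: {0-8, 1-9, 3-14, 4-2, 7-6, 13-11}

Lex-smallest maximum matching: {(0,8), (1,9), (3,14), (4,2), (7,6), (13,11)}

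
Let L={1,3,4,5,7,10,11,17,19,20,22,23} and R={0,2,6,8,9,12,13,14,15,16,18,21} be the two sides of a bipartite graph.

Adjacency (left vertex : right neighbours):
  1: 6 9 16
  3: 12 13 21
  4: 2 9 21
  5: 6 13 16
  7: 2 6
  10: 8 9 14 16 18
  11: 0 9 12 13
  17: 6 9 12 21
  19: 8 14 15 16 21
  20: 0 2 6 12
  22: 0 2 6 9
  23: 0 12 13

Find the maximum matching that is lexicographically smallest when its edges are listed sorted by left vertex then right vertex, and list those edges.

Lex-smallest maximum matching: {(1,6), (3,12), (4,2), (5,16), (10,8), (11,0), (17,21), (19,14), (22,9), (23,13)}

|M| = 10 (so the lex-smallest maximum matching has 10 edges)
process left vertices in ascending order; for each, take the smallest-labelled available neighbour that still permits 10 edges overall, or leave it unmatched if none does
lex-smallest matching: {1-6, 3-12, 4-2, 5-16, 10-8, 11-0, 17-21, 19-14, 22-9, 23-13}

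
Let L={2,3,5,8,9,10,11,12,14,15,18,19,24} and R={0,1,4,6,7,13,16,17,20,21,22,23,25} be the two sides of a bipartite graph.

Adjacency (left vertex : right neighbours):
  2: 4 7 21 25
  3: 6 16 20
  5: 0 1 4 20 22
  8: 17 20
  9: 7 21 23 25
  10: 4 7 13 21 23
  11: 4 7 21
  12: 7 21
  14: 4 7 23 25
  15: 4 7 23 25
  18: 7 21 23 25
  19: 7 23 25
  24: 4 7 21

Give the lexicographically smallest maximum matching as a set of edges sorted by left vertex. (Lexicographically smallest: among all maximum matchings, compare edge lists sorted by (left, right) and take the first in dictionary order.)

|M| = 9 (so the lex-smallest maximum matching has 9 edges)
process left vertices in ascending order; for each, take the smallest-labelled available neighbour that still permits 9 edges overall, or leave it unmatched if none does
lex-smallest matching: {2-4, 3-6, 5-0, 8-17, 9-7, 10-13, 11-21, 14-23, 15-25}

Lex-smallest maximum matching: {(2,4), (3,6), (5,0), (8,17), (9,7), (10,13), (11,21), (14,23), (15,25)}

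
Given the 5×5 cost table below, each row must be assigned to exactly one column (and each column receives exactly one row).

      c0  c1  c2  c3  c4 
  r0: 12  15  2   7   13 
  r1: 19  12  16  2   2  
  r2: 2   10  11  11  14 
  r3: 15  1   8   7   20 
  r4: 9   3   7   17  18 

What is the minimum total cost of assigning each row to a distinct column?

Minimum assignment cost: 16

optimal assignment: row0→col2 (cost 2), row1→col4 (cost 2), row2→col0 (cost 2), row3→col3 (cost 7), row4→col1 (cost 3)
total = 2 + 2 + 2 + 7 + 3 = 16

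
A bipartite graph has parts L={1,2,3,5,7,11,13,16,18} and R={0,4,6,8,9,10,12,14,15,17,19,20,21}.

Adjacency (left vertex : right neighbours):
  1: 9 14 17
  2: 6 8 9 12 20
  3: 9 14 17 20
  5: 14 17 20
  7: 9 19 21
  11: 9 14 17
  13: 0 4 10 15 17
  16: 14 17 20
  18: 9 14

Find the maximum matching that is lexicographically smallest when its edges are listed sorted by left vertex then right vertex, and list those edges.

Lex-smallest maximum matching: {(1,9), (2,6), (3,14), (5,17), (7,19), (13,0), (16,20)}

|M| = 7 (so the lex-smallest maximum matching has 7 edges)
process left vertices in ascending order; for each, take the smallest-labelled available neighbour that still permits 7 edges overall, or leave it unmatched if none does
lex-smallest matching: {1-9, 2-6, 3-14, 5-17, 7-19, 13-0, 16-20}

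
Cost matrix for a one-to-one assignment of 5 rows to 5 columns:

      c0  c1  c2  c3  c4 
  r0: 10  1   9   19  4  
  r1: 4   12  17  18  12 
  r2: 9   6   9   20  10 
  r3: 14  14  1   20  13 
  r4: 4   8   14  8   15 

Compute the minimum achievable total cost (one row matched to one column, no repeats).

optimal assignment: row0→col4 (cost 4), row1→col0 (cost 4), row2→col1 (cost 6), row3→col2 (cost 1), row4→col3 (cost 8)
total = 4 + 4 + 6 + 1 + 8 = 23

Minimum assignment cost: 23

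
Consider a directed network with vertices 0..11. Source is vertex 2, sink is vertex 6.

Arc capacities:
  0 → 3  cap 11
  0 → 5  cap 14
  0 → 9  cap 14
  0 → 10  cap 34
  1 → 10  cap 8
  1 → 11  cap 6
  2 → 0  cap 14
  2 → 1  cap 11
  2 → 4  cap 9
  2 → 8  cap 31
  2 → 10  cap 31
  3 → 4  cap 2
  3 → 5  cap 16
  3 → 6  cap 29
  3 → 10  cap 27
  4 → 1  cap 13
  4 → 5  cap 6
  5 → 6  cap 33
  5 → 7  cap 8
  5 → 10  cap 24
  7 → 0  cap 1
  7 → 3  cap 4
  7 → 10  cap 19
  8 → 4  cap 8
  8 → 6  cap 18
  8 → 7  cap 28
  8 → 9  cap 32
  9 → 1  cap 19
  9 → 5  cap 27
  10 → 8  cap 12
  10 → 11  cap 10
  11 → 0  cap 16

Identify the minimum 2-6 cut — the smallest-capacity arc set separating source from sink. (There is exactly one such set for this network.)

Min-cut arcs: {(0,3), (5,6), (7,3), (8,6)} (total capacity 66)

augment #1: 2→8→6 push 18
augment #2: 2→0→3→6 push 11
augment #3: 2→0→5→6 push 3
augment #4: 2→4→5→6 push 6
augment #5: 2→8→7→3→6 push 4
augment #6: 2→8→9→5→6 push 9
augment #7: 2→1→11→0→5→6 push 6
augment #8: 2→10→8→9→5→6 push 9
max flow = 66; residual-reachable set from 2 gives S-side
cut edges (S→T): {(0,3), (5,6), (7,3), (8,6)} total cap 66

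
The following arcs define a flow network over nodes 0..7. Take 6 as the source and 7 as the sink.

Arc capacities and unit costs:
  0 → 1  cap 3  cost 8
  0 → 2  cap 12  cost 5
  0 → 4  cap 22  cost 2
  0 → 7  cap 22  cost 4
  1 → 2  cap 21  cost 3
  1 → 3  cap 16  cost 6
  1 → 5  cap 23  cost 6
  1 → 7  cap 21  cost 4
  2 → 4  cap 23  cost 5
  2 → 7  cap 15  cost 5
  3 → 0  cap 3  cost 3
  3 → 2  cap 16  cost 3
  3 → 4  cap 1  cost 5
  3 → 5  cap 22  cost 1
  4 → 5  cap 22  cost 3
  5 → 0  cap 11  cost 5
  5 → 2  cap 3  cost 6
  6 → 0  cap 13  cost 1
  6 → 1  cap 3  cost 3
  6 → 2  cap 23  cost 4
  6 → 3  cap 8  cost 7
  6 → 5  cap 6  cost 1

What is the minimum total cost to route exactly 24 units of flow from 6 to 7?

shortest-cost path #1: 6→0→7 push 13 @ unit cost 5 (adds 65)
shortest-cost path #2: 6→1→7 push 3 @ unit cost 7 (adds 21)
shortest-cost path #3: 6→2→7 push 8 @ unit cost 9 (adds 72)
total cost = 158

Minimum cost for 24 units: 158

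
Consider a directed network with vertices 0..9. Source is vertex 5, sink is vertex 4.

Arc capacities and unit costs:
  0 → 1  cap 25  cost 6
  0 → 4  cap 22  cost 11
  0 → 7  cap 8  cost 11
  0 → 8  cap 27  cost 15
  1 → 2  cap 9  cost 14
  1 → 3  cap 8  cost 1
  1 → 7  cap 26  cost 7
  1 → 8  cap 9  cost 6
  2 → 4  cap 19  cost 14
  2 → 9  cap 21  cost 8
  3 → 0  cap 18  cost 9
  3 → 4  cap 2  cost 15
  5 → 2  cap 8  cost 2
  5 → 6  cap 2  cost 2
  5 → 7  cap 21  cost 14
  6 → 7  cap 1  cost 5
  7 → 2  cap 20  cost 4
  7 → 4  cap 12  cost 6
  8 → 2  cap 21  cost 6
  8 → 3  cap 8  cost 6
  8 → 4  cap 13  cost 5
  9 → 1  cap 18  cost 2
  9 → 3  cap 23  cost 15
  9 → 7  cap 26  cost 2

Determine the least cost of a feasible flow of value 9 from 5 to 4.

shortest-cost path #1: 5→6→7→4 push 1 @ unit cost 13 (adds 13)
shortest-cost path #2: 5→2→4 push 8 @ unit cost 16 (adds 128)
total cost = 141

Minimum cost for 9 units: 141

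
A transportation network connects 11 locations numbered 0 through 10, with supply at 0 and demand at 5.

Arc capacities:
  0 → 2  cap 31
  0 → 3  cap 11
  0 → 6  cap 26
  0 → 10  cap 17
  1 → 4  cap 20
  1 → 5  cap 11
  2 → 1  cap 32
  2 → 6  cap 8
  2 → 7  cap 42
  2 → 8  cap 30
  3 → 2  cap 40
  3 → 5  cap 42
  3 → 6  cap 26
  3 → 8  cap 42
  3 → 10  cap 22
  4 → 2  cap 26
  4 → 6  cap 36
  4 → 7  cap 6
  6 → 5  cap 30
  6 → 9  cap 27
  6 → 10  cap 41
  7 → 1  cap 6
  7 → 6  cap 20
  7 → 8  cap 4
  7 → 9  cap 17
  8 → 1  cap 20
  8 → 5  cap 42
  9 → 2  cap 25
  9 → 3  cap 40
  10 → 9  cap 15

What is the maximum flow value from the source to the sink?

augment #1: 0→3→5 bottleneck 11, total now 11
augment #2: 0→6→5 bottleneck 26, total now 37
augment #3: 0→2→1→5 bottleneck 11, total now 48
augment #4: 0→2→6→5 bottleneck 4, total now 52
augment #5: 0→2→8→5 bottleneck 16, total now 68
augment #6: 0→10→9→3→5 bottleneck 15, total now 83

Maximum flow value: 83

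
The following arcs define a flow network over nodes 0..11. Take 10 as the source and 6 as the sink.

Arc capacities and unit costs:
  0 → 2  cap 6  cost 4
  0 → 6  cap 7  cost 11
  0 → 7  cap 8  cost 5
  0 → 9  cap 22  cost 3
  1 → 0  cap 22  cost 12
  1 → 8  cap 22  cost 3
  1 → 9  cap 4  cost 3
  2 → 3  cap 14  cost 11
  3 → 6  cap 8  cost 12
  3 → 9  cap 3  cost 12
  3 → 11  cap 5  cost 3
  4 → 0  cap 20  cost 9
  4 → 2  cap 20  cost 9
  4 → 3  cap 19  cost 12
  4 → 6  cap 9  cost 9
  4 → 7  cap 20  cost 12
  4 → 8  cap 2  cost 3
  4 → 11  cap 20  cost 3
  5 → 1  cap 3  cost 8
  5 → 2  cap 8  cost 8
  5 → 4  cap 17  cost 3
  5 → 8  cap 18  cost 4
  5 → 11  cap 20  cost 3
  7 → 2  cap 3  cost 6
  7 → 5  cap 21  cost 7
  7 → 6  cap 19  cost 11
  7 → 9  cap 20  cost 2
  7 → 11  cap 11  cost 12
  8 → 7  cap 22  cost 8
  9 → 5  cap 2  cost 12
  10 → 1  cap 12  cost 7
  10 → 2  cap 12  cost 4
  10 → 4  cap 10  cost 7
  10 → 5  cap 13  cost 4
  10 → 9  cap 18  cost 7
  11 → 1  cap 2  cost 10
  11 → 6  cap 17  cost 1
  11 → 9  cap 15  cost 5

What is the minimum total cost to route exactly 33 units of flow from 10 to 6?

Minimum cost for 33 units: 505

shortest-cost path #1: 10→5→11→6 push 13 @ unit cost 8 (adds 104)
shortest-cost path #2: 10→4→11→6 push 4 @ unit cost 11 (adds 44)
shortest-cost path #3: 10→4→6 push 6 @ unit cost 16 (adds 96)
shortest-cost path #4: 10→2→3→11→4→6 push 3 @ unit cost 24 (adds 72)
shortest-cost path #5: 10→2→3→6 push 7 @ unit cost 27 (adds 189)
total cost = 505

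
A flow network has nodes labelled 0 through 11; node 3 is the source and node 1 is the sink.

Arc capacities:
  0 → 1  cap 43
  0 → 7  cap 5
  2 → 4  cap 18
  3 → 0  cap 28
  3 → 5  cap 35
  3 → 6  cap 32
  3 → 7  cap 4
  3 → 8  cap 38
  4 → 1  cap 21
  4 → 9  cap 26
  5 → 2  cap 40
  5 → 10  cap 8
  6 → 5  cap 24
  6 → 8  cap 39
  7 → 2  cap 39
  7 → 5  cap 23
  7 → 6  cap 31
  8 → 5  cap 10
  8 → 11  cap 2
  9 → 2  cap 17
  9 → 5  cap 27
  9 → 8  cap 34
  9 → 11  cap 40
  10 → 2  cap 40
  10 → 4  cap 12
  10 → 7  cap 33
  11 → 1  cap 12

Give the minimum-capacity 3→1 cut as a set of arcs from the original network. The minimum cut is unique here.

Min-cut arcs: {(2,4), (3,0), (5,10), (8,11)} (total capacity 56)

augment #1: 3→0→1 push 28
augment #2: 3→8→11→1 push 2
augment #3: 3→5→2→4→1 push 18
augment #4: 3→5→10→4→1 push 3
augment #5: 3→5→10→4→9→11→1 push 5
max flow = 56; residual-reachable set from 3 gives S-side
cut edges (S→T): {(2,4), (3,0), (5,10), (8,11)} total cap 56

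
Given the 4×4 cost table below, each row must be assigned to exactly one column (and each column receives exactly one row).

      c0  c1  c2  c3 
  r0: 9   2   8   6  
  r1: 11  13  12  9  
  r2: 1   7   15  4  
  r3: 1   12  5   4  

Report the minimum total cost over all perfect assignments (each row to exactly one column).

Minimum assignment cost: 17

optimal assignment: row0→col1 (cost 2), row1→col3 (cost 9), row2→col0 (cost 1), row3→col2 (cost 5)
total = 2 + 9 + 1 + 5 = 17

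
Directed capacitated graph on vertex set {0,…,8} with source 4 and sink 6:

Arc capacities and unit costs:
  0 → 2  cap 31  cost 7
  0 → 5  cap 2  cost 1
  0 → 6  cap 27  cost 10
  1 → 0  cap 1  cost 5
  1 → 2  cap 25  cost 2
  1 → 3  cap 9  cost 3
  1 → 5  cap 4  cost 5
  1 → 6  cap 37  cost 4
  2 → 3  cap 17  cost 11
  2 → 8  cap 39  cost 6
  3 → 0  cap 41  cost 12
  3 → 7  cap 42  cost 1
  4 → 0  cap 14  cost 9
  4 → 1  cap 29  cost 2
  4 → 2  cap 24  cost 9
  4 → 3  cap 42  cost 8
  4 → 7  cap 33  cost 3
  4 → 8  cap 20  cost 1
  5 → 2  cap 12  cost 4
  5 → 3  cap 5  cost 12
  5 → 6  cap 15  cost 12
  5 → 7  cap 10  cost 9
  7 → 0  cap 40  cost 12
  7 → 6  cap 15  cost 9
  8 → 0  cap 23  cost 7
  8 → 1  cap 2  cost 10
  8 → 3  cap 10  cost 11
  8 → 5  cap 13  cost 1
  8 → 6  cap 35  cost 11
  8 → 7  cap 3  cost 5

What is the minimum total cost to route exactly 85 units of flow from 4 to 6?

shortest-cost path #1: 4→1→6 push 29 @ unit cost 6 (adds 174)
shortest-cost path #2: 4→7→6 push 15 @ unit cost 12 (adds 180)
shortest-cost path #3: 4→8→6 push 20 @ unit cost 12 (adds 240)
shortest-cost path #4: 4→0→6 push 14 @ unit cost 19 (adds 266)
shortest-cost path #5: 4→7→0→6 push 7 @ unit cost 25 (adds 175)
total cost = 1035

Minimum cost for 85 units: 1035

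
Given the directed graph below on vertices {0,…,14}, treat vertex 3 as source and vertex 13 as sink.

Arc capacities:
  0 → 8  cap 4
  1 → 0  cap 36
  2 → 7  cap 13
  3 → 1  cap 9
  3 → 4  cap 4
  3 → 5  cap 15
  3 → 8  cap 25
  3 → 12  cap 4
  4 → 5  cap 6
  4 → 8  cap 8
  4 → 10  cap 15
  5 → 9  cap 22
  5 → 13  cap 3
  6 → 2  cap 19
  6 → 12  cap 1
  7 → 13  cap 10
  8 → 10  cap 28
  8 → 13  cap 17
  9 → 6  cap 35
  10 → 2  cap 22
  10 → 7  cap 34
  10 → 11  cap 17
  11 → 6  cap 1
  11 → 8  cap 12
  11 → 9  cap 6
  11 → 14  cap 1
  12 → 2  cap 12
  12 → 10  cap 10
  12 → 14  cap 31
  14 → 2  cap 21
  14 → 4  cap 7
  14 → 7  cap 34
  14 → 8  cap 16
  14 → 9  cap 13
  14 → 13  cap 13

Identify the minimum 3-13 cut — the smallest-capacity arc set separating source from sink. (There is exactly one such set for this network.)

Min-cut arcs: {(3,12), (5,13), (6,12), (7,13), (8,13), (11,14)} (total capacity 36)

augment #1: 3→5→13 push 3
augment #2: 3→8→13 push 17
augment #3: 3→12→14→13 push 4
augment #4: 3→4→10→7→13 push 4
augment #5: 3→8→10→7→13 push 6
augment #6: 3→8→10→11→14→13 push 1
augment #7: 3→5→9→6→12→14→13 push 1
max flow = 36; residual-reachable set from 3 gives S-side
cut edges (S→T): {(3,12), (5,13), (6,12), (7,13), (8,13), (11,14)} total cap 36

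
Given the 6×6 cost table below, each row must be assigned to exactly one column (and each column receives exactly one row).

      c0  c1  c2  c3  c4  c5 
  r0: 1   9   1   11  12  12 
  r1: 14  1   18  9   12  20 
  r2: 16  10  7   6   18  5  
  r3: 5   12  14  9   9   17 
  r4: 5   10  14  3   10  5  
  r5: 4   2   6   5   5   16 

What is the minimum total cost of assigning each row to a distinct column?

Minimum assignment cost: 20

optimal assignment: row0→col2 (cost 1), row1→col1 (cost 1), row2→col5 (cost 5), row3→col0 (cost 5), row4→col3 (cost 3), row5→col4 (cost 5)
total = 1 + 1 + 5 + 5 + 3 + 5 = 20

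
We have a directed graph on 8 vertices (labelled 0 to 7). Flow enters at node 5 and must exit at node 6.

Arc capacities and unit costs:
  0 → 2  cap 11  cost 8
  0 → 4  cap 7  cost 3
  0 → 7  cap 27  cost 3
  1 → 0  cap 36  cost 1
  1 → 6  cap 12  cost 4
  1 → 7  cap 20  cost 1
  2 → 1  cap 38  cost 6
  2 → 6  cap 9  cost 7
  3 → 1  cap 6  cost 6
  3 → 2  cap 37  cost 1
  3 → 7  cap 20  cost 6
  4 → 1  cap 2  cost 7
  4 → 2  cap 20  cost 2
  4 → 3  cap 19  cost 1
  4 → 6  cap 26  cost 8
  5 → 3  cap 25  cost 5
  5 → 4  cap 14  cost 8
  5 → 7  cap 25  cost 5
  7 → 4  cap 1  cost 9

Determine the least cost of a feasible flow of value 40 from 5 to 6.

Minimum cost for 40 units: 645

shortest-cost path #1: 5→3→2→6 push 9 @ unit cost 13 (adds 117)
shortest-cost path #2: 5→3→1→6 push 6 @ unit cost 15 (adds 90)
shortest-cost path #3: 5→4→6 push 14 @ unit cost 16 (adds 224)
shortest-cost path #4: 5→3→2→1→6 push 6 @ unit cost 16 (adds 96)
shortest-cost path #5: 5→7→4→6 push 1 @ unit cost 22 (adds 22)
shortest-cost path #6: 5→3→2→1→0→4→6 push 4 @ unit cost 24 (adds 96)
total cost = 645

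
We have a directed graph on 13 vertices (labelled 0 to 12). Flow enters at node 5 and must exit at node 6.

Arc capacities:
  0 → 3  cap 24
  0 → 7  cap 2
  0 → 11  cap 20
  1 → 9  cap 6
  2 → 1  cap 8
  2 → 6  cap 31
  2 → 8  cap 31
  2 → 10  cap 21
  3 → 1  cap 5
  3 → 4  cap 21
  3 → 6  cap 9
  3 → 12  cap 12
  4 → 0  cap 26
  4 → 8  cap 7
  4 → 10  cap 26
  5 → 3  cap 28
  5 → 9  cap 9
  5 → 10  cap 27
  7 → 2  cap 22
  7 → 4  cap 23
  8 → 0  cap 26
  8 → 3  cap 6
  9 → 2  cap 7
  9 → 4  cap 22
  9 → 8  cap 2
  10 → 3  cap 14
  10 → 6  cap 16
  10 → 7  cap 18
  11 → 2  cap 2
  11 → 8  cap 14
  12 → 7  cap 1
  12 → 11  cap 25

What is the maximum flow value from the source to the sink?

Maximum flow value: 55

augment #1: 5→3→6 bottleneck 9, total now 9
augment #2: 5→10→6 bottleneck 16, total now 25
augment #3: 5→9→2→6 bottleneck 7, total now 32
augment #4: 5→10→7→2→6 bottleneck 11, total now 43
augment #5: 5→3→12→7→2→6 bottleneck 1, total now 44
augment #6: 5→3→12→11→2→6 bottleneck 2, total now 46
augment #7: 5→3→4→0→7→2→6 bottleneck 2, total now 48
augment #8: 5→3→4→10→7→2→6 bottleneck 7, total now 55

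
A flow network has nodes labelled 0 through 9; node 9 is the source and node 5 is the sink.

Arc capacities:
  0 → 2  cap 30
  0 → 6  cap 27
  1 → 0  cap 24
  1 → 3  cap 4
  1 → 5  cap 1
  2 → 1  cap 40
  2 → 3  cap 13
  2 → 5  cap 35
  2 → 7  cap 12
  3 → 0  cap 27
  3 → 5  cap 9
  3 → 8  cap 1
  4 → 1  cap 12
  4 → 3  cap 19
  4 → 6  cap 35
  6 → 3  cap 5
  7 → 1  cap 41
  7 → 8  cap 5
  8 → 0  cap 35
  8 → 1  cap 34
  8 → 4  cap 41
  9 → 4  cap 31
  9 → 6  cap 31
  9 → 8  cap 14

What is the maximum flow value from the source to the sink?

augment #1: 9→4→1→5 bottleneck 1, total now 1
augment #2: 9→4→3→5 bottleneck 9, total now 10
augment #3: 9→8→0→2→5 bottleneck 14, total now 24
augment #4: 9→4→1→0→2→5 bottleneck 11, total now 35
augment #5: 9→4→3→0→2→5 bottleneck 5, total now 40

Maximum flow value: 40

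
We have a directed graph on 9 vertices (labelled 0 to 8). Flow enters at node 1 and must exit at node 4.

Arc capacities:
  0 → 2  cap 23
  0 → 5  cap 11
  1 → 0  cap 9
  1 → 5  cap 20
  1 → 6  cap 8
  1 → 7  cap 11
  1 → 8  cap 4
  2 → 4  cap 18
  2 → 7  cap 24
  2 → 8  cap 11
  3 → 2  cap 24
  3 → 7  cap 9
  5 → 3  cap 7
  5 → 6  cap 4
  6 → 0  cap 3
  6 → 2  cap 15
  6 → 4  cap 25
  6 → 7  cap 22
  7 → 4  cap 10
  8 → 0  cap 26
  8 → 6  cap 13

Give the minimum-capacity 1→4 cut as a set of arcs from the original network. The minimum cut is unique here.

augment #1: 1→6→4 push 8
augment #2: 1→7→4 push 10
augment #3: 1→0→2→4 push 9
augment #4: 1→5→6→4 push 4
augment #5: 1→8→6→4 push 4
augment #6: 1→5→3→2→4 push 7
max flow = 42; residual-reachable set from 1 gives S-side
cut edges (S→T): {(1,0), (1,6), (1,8), (5,3), (5,6), (7,4)} total cap 42

Min-cut arcs: {(1,0), (1,6), (1,8), (5,3), (5,6), (7,4)} (total capacity 42)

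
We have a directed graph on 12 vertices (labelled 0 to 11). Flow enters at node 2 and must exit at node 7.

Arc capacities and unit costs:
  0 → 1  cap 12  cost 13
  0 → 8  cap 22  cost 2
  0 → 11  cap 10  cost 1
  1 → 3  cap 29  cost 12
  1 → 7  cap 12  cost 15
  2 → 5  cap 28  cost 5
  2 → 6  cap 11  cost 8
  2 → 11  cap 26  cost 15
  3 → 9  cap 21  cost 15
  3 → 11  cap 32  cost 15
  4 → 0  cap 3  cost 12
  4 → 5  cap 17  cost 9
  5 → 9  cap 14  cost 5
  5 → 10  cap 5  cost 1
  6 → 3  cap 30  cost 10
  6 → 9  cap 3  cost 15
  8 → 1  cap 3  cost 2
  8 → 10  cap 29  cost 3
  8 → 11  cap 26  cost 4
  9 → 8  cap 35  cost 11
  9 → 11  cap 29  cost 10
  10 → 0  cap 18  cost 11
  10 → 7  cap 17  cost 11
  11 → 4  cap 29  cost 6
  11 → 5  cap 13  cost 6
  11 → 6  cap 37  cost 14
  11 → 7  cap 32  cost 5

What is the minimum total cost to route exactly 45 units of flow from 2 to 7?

Minimum cost for 45 units: 1035

shortest-cost path #1: 2→5→10→7 push 5 @ unit cost 17 (adds 85)
shortest-cost path #2: 2→11→7 push 26 @ unit cost 20 (adds 520)
shortest-cost path #3: 2→5→9→11→7 push 6 @ unit cost 25 (adds 150)
shortest-cost path #4: 2→5→9→8→10→7 push 8 @ unit cost 35 (adds 280)
total cost = 1035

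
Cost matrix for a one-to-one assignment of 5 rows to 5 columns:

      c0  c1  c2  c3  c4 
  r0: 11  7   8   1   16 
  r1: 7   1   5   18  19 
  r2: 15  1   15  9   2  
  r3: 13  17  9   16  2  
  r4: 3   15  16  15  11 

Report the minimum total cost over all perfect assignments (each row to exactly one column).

Minimum assignment cost: 12

optimal assignment: row0→col3 (cost 1), row1→col2 (cost 5), row2→col1 (cost 1), row3→col4 (cost 2), row4→col0 (cost 3)
total = 1 + 5 + 1 + 2 + 3 = 12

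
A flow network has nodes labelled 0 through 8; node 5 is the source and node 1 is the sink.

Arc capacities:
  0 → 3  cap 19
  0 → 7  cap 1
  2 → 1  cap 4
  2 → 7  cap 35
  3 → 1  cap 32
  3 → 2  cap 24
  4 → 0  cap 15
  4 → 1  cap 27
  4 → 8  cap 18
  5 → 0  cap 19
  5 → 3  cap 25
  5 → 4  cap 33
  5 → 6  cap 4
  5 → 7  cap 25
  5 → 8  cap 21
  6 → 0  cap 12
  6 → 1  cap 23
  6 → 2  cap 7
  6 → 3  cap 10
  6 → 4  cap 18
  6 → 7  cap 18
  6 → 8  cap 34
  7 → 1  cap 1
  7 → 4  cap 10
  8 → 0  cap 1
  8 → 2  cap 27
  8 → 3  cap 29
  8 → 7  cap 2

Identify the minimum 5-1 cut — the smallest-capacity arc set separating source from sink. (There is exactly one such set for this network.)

augment #1: 5→3→1 push 25
augment #2: 5→4→1 push 27
augment #3: 5→6→1 push 4
augment #4: 5→7→1 push 1
augment #5: 5→0→3→1 push 7
augment #6: 5→8→2→1 push 4
max flow = 68; residual-reachable set from 5 gives S-side
cut edges (S→T): {(2,1), (3,1), (4,1), (5,6), (7,1)} total cap 68

Min-cut arcs: {(2,1), (3,1), (4,1), (5,6), (7,1)} (total capacity 68)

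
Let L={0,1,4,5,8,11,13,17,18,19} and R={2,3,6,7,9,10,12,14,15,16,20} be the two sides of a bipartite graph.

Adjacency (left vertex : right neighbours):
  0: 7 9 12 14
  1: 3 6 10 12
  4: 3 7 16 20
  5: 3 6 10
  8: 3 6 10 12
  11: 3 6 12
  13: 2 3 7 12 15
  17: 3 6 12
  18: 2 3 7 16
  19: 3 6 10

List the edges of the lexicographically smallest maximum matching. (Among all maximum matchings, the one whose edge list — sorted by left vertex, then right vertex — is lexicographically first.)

|M| = 8 (so the lex-smallest maximum matching has 8 edges)
process left vertices in ascending order; for each, take the smallest-labelled available neighbour that still permits 8 edges overall, or leave it unmatched if none does
lex-smallest matching: {0-7, 1-3, 4-16, 5-6, 8-10, 11-12, 13-15, 18-2}

Lex-smallest maximum matching: {(0,7), (1,3), (4,16), (5,6), (8,10), (11,12), (13,15), (18,2)}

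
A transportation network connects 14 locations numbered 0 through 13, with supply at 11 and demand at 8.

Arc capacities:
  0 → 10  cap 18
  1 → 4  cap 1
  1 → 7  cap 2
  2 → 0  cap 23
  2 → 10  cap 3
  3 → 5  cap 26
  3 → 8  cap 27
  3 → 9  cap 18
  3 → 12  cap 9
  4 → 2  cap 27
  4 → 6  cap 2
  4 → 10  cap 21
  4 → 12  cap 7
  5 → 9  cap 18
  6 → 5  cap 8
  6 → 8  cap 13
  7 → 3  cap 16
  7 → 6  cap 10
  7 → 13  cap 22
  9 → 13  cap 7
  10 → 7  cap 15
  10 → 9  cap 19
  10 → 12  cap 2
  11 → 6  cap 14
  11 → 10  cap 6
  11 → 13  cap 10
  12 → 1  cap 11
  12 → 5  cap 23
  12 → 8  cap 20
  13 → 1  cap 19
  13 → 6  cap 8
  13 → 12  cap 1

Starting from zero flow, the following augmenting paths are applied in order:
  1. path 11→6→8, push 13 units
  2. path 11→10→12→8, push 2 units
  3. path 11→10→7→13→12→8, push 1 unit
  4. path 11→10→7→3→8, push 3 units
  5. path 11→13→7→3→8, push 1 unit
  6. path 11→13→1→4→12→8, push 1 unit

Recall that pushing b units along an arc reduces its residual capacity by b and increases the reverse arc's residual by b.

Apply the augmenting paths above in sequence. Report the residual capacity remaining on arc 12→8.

after path 1 (11→6→8, push 13): res(12,8)=20
after path 2 (11→10→12→8, push 2): res(12,8)=18
after path 3 (11→10→7→13→12→8, push 1): res(12,8)=17
after path 4 (11→10→7→3→8, push 3): res(12,8)=17
after path 5 (11→13→7→3→8, push 1): res(12,8)=17
after path 6 (11→13→1→4→12→8, push 1): res(12,8)=16

Residual capacity of (12,8): 16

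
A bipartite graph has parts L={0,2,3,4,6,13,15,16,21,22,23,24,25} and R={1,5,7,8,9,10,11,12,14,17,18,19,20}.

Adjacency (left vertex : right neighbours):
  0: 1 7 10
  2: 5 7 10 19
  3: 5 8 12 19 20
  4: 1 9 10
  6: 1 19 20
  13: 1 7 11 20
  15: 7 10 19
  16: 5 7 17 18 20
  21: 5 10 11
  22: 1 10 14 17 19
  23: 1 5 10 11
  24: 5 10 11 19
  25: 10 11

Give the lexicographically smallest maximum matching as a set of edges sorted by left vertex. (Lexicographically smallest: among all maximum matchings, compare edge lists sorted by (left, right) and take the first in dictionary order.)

|M| = 11 (so the lex-smallest maximum matching has 11 edges)
process left vertices in ascending order; for each, take the smallest-labelled available neighbour that still permits 11 edges overall, or leave it unmatched if none does
lex-smallest matching: {0-1, 2-5, 3-8, 4-9, 6-19, 13-20, 15-7, 16-17, 21-10, 22-14, 23-11}

Lex-smallest maximum matching: {(0,1), (2,5), (3,8), (4,9), (6,19), (13,20), (15,7), (16,17), (21,10), (22,14), (23,11)}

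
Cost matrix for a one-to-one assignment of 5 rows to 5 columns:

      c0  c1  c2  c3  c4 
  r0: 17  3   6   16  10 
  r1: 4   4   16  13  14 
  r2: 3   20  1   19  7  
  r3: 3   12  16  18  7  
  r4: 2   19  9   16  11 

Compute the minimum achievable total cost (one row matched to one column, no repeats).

optimal assignment: row0→col1 (cost 3), row1→col3 (cost 13), row2→col2 (cost 1), row3→col4 (cost 7), row4→col0 (cost 2)
total = 3 + 13 + 1 + 7 + 2 = 26

Minimum assignment cost: 26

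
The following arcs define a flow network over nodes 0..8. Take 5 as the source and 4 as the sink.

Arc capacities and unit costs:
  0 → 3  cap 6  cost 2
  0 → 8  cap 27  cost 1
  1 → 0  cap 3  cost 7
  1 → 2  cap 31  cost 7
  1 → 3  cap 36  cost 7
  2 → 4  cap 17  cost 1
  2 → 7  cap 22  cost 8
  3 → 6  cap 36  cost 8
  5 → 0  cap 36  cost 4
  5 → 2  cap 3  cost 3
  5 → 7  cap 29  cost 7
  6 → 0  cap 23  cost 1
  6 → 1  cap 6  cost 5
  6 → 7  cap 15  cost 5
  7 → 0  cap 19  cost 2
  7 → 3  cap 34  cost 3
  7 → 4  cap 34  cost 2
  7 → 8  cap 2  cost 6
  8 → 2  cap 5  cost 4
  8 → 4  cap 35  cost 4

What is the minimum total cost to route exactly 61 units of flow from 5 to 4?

shortest-cost path #1: 5→2→4 push 3 @ unit cost 4 (adds 12)
shortest-cost path #2: 5→7→4 push 29 @ unit cost 9 (adds 261)
shortest-cost path #3: 5→0→8→4 push 27 @ unit cost 9 (adds 243)
shortest-cost path #4: 5→0→3→6→7→4 push 2 @ unit cost 21 (adds 42)
total cost = 558

Minimum cost for 61 units: 558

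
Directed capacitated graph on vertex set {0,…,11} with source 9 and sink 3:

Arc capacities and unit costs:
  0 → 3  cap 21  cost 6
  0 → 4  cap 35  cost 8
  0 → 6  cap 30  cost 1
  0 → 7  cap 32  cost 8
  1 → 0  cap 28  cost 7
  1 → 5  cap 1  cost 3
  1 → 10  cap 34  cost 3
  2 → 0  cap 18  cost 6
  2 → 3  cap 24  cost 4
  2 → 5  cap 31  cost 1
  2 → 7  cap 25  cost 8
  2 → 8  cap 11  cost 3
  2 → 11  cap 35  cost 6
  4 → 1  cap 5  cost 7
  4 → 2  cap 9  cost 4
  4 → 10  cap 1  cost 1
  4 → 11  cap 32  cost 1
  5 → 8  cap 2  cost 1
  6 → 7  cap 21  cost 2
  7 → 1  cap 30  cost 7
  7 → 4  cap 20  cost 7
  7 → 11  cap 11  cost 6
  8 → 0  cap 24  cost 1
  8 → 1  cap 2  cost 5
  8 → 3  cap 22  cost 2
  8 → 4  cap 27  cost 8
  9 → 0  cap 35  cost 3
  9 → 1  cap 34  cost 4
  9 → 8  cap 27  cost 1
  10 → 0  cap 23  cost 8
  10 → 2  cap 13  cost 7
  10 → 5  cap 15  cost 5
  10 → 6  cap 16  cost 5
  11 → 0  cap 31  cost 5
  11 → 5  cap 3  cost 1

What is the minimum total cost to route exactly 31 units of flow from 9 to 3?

shortest-cost path #1: 9→8→3 push 22 @ unit cost 3 (adds 66)
shortest-cost path #2: 9→8→0→3 push 5 @ unit cost 8 (adds 40)
shortest-cost path #3: 9→0→3 push 4 @ unit cost 9 (adds 36)
total cost = 142

Minimum cost for 31 units: 142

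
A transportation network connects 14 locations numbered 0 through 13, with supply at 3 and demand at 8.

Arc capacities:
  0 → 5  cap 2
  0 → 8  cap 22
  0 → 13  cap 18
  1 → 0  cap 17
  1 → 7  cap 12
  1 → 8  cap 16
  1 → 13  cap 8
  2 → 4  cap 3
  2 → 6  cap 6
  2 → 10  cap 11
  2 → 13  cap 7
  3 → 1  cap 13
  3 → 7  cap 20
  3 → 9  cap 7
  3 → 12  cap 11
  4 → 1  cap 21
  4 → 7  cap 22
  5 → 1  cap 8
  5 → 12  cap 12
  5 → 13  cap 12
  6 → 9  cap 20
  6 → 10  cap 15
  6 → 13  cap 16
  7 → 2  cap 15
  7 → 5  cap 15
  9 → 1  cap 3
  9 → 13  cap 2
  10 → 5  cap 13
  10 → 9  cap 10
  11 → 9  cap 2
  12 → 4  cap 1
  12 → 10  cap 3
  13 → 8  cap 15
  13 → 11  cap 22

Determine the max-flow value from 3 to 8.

Maximum flow value: 42

augment #1: 3→1→8 bottleneck 13, total now 13
augment #2: 3→9→1→8 bottleneck 3, total now 16
augment #3: 3→9→13→8 bottleneck 2, total now 18
augment #4: 3→7→2→13→8 bottleneck 7, total now 25
augment #5: 3→7→5→13→8 bottleneck 6, total now 31
augment #6: 3→7→5→1→0→8 bottleneck 7, total now 38
augment #7: 3→12→4→1→0→8 bottleneck 1, total now 39
augment #8: 3→12→10→5→1→0→8 bottleneck 1, total now 40
augment #9: 3→12→10→5→7→2→4→1→0→8 bottleneck 2, total now 42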